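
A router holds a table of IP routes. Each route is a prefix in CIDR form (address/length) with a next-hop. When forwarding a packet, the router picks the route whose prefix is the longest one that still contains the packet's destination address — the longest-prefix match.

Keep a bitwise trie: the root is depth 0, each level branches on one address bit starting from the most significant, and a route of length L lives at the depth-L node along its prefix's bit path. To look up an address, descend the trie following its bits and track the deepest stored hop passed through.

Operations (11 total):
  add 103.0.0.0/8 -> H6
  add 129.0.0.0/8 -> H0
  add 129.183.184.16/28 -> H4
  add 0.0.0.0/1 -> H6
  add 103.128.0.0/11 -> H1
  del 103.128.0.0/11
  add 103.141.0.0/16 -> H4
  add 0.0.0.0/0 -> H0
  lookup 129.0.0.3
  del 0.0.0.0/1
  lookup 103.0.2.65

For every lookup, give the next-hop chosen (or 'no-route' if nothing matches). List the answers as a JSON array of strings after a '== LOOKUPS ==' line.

Apply in order:
  add 103.0.0.0/8 -> H6 at depth 8
  add 129.0.0.0/8 -> H0 at depth 8
  add 129.183.184.16/28 -> H4 at depth 28
  add 0.0.0.0/1 -> H6 at depth 1
  add 103.128.0.0/11 -> H1 at depth 11
  - 103.128.0.0/11 clear@11
  add 103.141.0.0/16 -> H4 at depth 16
  add 0.0.0.0/0 -> H0 at depth 0
  ? 129.0.0.3  path d0:H0→d1:-→d2:-→d3:-→d4:-→d5:-→d6:-→d7:-→d8:H0  best=H0
  - 0.0.0.0/1 clear@1
  ? 103.0.2.65  path d0:H0→d1:-→d2:-→d3:-→d4:-→d5:-→d6:-→d7:-→d8:H6  best=H6

== LOOKUPS ==
["H0","H6"]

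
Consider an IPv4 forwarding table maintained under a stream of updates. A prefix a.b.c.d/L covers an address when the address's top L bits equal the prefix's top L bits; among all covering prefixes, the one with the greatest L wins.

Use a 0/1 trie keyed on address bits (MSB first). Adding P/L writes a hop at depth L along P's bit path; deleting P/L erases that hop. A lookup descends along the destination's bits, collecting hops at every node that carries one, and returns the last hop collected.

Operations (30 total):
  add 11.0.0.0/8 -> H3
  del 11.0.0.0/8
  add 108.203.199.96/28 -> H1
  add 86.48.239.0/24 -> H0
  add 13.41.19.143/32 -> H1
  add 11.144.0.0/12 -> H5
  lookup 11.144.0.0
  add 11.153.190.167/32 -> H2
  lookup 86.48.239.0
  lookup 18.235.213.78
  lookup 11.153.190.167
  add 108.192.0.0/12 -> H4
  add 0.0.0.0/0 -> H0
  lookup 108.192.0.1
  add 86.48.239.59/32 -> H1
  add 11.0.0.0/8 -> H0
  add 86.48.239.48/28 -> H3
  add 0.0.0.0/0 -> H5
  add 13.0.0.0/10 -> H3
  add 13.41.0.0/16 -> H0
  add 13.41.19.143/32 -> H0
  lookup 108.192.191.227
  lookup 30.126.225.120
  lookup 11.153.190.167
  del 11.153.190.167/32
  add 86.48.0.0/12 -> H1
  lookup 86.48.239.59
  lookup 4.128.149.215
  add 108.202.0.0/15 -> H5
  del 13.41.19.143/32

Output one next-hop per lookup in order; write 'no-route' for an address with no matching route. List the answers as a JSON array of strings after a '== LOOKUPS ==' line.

Process each operation:
  add 11.0.0.0/8 -> H3 at depth 8
  del 11.0.0.0/8 (clear depth 8)
  add 108.203.199.96/28 -> H1 at depth 28
  add 86.48.239.0/24 -> H0 at depth 24
  add 13.41.19.143/32 -> H1 at depth 32
  add 11.144.0.0/12 -> H5 at depth 12
  lookup 11.144.0.0: bits 000010111001 walk d0:-→d1:-→d2:-→d3:-→d4:-→d5:-→d6:-→d7:-→d8:-→d9:-→d10:-→d11:-→d12:H5 -> H5
  add 11.153.190.167/32 -> H2 at depth 32
  lookup 86.48.239.0: bits 010101100011000011101111 walk d0:-→d1:-→d2:-→d3:-→d4:-→d5:-→d6:-→d7:-→d8:-→d9:-→d10:-→d11:-→d12:-→d13:-→d14:-→d15:-→d16:-→d17:-→d18:-→d19:-→d20:-→d21:-→d22:-→d23:-→d24:H0 -> H0
  lookup 18.235.213.78: bits 000 walk d0:-→d1:-→d2:-→d3:- -> no-route
  lookup 11.153.190.167: bits 00001011100110011011111010100111 walk d0:-→d1:-→d2:-→d3:-→d4:-→d5:-→d6:-→d7:-→d8:-→d9:-→d10:-→d11:-→d12:H5→d13:-→d14:-→d15:-→d16:-→d17:-→d18:-→d19:-→d20:-→d21:-→d22:-→d23:-→d24:-→d25:-→d26:-→d27:-→d28:-→d29:-→d30:-→d31:-→d32:H2 -> H2
  add 108.192.0.0/12 -> H4 at depth 12
  add 0.0.0.0/0 -> H0 at depth 0
  lookup 108.192.0.1: bits 011011001100 walk d0:H0→d1:-→d2:-→d3:-→d4:-→d5:-→d6:-→d7:-→d8:-→d9:-→d10:-→d11:-→d12:H4 -> H4
  add 86.48.239.59/32 -> H1 at depth 32
  add 11.0.0.0/8 -> H0 at depth 8
  add 86.48.239.48/28 -> H3 at depth 28
  add 0.0.0.0/0 -> H5 at depth 0
  add 13.0.0.0/10 -> H3 at depth 10
  add 13.41.0.0/16 -> H0 at depth 16
  add 13.41.19.143/32 -> H0 at depth 32
  lookup 108.192.191.227: bits 011011001100 walk d0:H5→d1:-→d2:-→d3:-→d4:-→d5:-→d6:-→d7:-→d8:-→d9:-→d10:-→d11:-→d12:H4 -> H4
  lookup 30.126.225.120: bits 000 walk d0:H5→d1:-→d2:-→d3:- -> H5
  lookup 11.153.190.167: bits 00001011100110011011111010100111 walk d0:H5→d1:-→d2:-→d3:-→d4:-→d5:-→d6:-→d7:-→d8:H0→d9:-→d10:-→d11:-→d12:H5→d13:-→d14:-→d15:-→d16:-→d17:-→d18:-→d19:-→d20:-→d21:-→d22:-→d23:-→d24:-→d25:-→d26:-→d27:-→d28:-→d29:-→d30:-→d31:-→d32:H2 -> H2
  del 11.153.190.167/32 (clear depth 32)
  add 86.48.0.0/12 -> H1 at depth 12
  lookup 86.48.239.59: bits 01010110001100001110111100111011 walk d0:H5→d1:-→d2:-→d3:-→d4:-→d5:-→d6:-→d7:-→d8:-→d9:-→d10:-→d11:-→d12:H1→d13:-→d14:-→d15:-→d16:-→d17:-→d18:-→d19:-→d20:-→d21:-→d22:-→d23:-→d24:H0→d25:-→d26:-→d27:-→d28:H3→d29:-→d30:-→d31:-→d32:H1 -> H1
  lookup 4.128.149.215: bits 0000 walk d0:H5→d1:-→d2:-→d3:-→d4:- -> H5
  add 108.202.0.0/15 -> H5 at depth 15
  del 13.41.19.143/32 (clear depth 32)

== LOOKUPS ==
["H5","H0","no-route","H2","H4","H4","H5","H2","H1","H5"]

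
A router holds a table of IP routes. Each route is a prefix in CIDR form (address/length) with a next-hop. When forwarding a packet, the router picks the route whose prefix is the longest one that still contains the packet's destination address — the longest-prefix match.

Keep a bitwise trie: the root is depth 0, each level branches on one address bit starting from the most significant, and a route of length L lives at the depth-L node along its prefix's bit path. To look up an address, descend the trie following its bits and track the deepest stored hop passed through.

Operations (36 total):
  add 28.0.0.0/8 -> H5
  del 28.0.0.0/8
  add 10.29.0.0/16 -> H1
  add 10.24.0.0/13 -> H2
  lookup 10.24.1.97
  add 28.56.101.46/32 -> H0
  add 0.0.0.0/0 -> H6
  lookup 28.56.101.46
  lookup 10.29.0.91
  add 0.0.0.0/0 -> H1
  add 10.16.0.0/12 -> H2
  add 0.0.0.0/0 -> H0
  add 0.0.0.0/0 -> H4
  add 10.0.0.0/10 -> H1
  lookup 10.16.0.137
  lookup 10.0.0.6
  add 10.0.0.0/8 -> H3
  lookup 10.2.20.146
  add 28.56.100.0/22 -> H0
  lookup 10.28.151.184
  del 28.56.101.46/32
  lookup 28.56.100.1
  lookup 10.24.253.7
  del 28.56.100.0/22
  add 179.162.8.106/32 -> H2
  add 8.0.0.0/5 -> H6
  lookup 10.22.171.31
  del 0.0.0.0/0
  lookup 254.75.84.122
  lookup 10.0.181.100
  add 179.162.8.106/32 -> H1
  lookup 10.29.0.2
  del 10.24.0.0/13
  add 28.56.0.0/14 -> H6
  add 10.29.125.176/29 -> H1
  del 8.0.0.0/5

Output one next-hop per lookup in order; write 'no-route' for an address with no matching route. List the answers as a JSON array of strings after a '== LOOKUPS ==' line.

Apply in order:
  + 28.0.0.0/8 (H5) depth=8
  - 28.0.0.0/8 clear@8
  + 10.29.0.0/16 (H1) depth=16
  + 10.24.0.0/13 (H2) depth=13
  lookup 10.24.1.97: bits 0000101000011 walk d0:-→d1:-→d2:-→d3:-→d4:-→d5:-→d6:-→d7:-→d8:-→d9:-→d10:-→d11:-→d12:-→d13:H2 -> H2
  + 28.56.101.46/32 (H0) depth=32
  + 0.0.0.0/0 (H6) depth=0
  lookup 28.56.101.46: bits 00011100001110000110010100101110 walk d0:H6→d1:-→d2:-→d3:-→d4:-→d5:-→d6:-→d7:-→d8:-→d9:-→d10:-→d11:-→d12:-→d13:-→d14:-→d15:-→d16:-→d17:-→d18:-→d19:-→d20:-→d21:-→d22:-→d23:-→d24:-→d25:-→d26:-→d27:-→d28:-→d29:-→d30:-→d31:-→d32:H0 -> H0
  lookup 10.29.0.91: bits 0000101000011101 walk d0:H6→d1:-→d2:-→d3:-→d4:-→d5:-→d6:-→d7:-→d8:-→d9:-→d10:-→d11:-→d12:-→d13:H2→d14:-→d15:-→d16:H1 -> H1
  + 0.0.0.0/0 (H1) depth=0
  + 10.16.0.0/12 (H2) depth=12
  + 0.0.0.0/0 (H0) depth=0
  + 0.0.0.0/0 (H4) depth=0
  + 10.0.0.0/10 (H1) depth=10
  lookup 10.16.0.137: bits 000010100001 walk d0:H4→d1:-→d2:-→d3:-→d4:-→d5:-→d6:-→d7:-→d8:-→d9:-→d10:H1→d11:-→d12:H2 -> H2
  lookup 10.0.0.6: bits 00001010000 walk d0:H4→d1:-→d2:-→d3:-→d4:-→d5:-→d6:-→d7:-→d8:-→d9:-→d10:H1→d11:- -> H1
  + 10.0.0.0/8 (H3) depth=8
  lookup 10.2.20.146: bits 00001010000 walk d0:H4→d1:-→d2:-→d3:-→d4:-→d5:-→d6:-→d7:-→d8:H3→d9:-→d10:H1→d11:- -> H1
  + 28.56.100.0/22 (H0) depth=22
  lookup 10.28.151.184: bits 000010100001110 walk d0:H4→d1:-→d2:-→d3:-→d4:-→d5:-→d6:-→d7:-→d8:H3→d9:-→d10:H1→d11:-→d12:H2→d13:H2→d14:-→d15:- -> H2
  - 28.56.101.46/32 clear@32
  lookup 28.56.100.1: bits 00011100001110000110010 walk d0:H4→d1:-→d2:-→d3:-→d4:-→d5:-→d6:-→d7:-→d8:-→d9:-→d10:-→d11:-→d12:-→d13:-→d14:-→d15:-→d16:-→d17:-→d18:-→d19:-→d20:-→d21:-→d22:H0→d23:- -> H0
  lookup 10.24.253.7: bits 0000101000011 walk d0:H4→d1:-→d2:-→d3:-→d4:-→d5:-→d6:-→d7:-→d8:H3→d9:-→d10:H1→d11:-→d12:H2→d13:H2 -> H2
  - 28.56.100.0/22 clear@22
  + 179.162.8.106/32 (H2) depth=32
  + 8.0.0.0/5 (H6) depth=5
  lookup 10.22.171.31: bits 000010100001 walk d0:H4→d1:-→d2:-→d3:-→d4:-→d5:H6→d6:-→d7:-→d8:H3→d9:-→d10:H1→d11:-→d12:H2 -> H2
  - 0.0.0.0/0 clear@0
  lookup 254.75.84.122: bits 1 walk d0:-→d1:- -> no-route
  lookup 10.0.181.100: bits 00001010000 walk d0:-→d1:-→d2:-→d3:-→d4:-→d5:H6→d6:-→d7:-→d8:H3→d9:-→d10:H1→d11:- -> H1
  + 179.162.8.106/32 (H1) depth=32
  lookup 10.29.0.2: bits 0000101000011101 walk d0:-→d1:-→d2:-→d3:-→d4:-→d5:H6→d6:-→d7:-→d8:H3→d9:-→d10:H1→d11:-→d12:H2→d13:H2→d14:-→d15:-→d16:H1 -> H1
  - 10.24.0.0/13 clear@13
  + 28.56.0.0/14 (H6) depth=14
  + 10.29.125.176/29 (H1) depth=29
  - 8.0.0.0/5 clear@5

== LOOKUPS ==
["H2","H0","H1","H2","H1","H1","H2","H0","H2","H2","no-route","H1","H1"]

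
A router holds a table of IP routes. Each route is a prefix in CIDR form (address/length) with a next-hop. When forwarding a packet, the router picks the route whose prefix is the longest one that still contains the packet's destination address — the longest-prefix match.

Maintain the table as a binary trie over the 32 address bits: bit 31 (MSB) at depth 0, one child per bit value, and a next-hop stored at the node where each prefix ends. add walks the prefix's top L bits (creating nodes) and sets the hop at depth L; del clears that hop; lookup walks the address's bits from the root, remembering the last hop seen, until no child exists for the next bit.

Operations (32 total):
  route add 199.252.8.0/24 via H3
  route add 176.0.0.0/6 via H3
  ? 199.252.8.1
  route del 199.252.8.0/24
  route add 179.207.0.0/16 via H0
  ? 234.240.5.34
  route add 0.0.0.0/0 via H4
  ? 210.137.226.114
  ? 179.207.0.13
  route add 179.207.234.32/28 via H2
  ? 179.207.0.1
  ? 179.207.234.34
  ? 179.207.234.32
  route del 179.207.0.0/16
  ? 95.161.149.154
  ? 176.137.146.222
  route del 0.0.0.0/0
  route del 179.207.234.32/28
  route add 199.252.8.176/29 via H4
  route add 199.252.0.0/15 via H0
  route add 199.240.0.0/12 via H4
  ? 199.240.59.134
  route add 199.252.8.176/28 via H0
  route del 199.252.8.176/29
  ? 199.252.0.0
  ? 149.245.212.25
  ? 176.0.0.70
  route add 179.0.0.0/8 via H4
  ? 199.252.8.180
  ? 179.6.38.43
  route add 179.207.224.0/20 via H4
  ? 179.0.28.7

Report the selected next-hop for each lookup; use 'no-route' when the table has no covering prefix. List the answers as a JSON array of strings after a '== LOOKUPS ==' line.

Process each operation:
  + 199.252.8.0/24 (H3) depth=24
  + 176.0.0.0/6 (H3) depth=6
  Q 199.252.8.1: descend 110001111111110000001000 ; hops seen [H3] ; pick H3
  del 199.252.8.0/24 (clear depth 24)
  + 179.207.0.0/16 (H0) depth=16
  Q 234.240.5.34: descend 11 ; hops seen [∅] ; pick no-route
  + 0.0.0.0/0 (H4) depth=0
  Q 210.137.226.114: descend 110 ; hops seen [H4] ; pick H4
  Q 179.207.0.13: descend 1011001111001111 ; hops seen [H4,H3,H0] ; pick H0
  + 179.207.234.32/28 (H2) depth=28
  Q 179.207.0.1: descend 1011001111001111 ; hops seen [H4,H3,H0] ; pick H0
  Q 179.207.234.34: descend 1011001111001111111010100010 ; hops seen [H4,H3,H0,H2] ; pick H2
  Q 179.207.234.32: descend 1011001111001111111010100010 ; hops seen [H4,H3,H0,H2] ; pick H2
  del 179.207.0.0/16 (clear depth 16)
  Q 95.161.149.154: descend ε ; hops seen [H4] ; pick H4
  Q 176.137.146.222: descend 101100 ; hops seen [H4,H3] ; pick H3
  del 0.0.0.0/0 (clear depth 0)
  del 179.207.234.32/28 (clear depth 28)
  + 199.252.8.176/29 (H4) depth=29
  + 199.252.0.0/15 (H0) depth=15
  + 199.240.0.0/12 (H4) depth=12
  Q 199.240.59.134: descend 110001111111 ; hops seen [H4] ; pick H4
  + 199.252.8.176/28 (H0) depth=28
  del 199.252.8.176/29 (clear depth 29)
  Q 199.252.0.0: descend 11000111111111000000 ; hops seen [H4,H0] ; pick H0
  Q 149.245.212.25: descend 10 ; hops seen [∅] ; pick no-route
  Q 176.0.0.70: descend 101100 ; hops seen [H3] ; pick H3
  + 179.0.0.0/8 (H4) depth=8
  Q 199.252.8.180: descend 11000111111111000000100010110 ; hops seen [H4,H0,H0] ; pick H0
  Q 179.6.38.43: descend 10110011 ; hops seen [H3,H4] ; pick H4
  + 179.207.224.0/20 (H4) depth=20
  Q 179.0.28.7: descend 10110011 ; hops seen [H3,H4] ; pick H4

== LOOKUPS ==
["H3","no-route","H4","H0","H0","H2","H2","H4","H3","H4","H0","no-route","H3","H0","H4","H4"]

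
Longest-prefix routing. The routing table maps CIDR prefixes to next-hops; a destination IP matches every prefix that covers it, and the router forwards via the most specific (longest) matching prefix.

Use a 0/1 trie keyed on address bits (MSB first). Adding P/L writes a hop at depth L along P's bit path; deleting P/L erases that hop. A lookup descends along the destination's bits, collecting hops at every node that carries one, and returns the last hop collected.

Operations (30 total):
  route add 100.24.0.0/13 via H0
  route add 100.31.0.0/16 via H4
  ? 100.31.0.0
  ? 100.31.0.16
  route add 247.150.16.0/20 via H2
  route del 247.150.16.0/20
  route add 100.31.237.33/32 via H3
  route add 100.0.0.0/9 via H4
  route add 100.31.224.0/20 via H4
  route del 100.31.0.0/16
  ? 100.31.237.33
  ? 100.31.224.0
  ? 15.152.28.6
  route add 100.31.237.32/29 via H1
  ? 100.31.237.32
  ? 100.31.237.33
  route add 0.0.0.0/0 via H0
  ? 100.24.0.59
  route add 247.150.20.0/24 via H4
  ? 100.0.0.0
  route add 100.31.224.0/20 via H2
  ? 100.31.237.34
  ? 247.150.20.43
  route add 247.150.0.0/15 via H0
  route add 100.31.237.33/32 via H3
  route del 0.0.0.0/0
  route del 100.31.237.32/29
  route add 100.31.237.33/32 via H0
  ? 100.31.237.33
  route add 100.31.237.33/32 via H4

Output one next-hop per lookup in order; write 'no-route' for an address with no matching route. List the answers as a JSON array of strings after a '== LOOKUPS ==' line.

Apply in order:
  add 100.24.0.0/13 -> H0 at depth 13
  add 100.31.0.0/16 -> H4 at depth 16
  lookup 100.31.0.0: bits 0110010000011111 walk d0:-→d1:-→d2:-→d3:-→d4:-→d5:-→d6:-→d7:-→d8:-→d9:-→d10:-→d11:-→d12:-→d13:H0→d14:-→d15:-→d16:H4 -> H4
  lookup 100.31.0.16: bits 0110010000011111 walk d0:-→d1:-→d2:-→d3:-→d4:-→d5:-→d6:-→d7:-→d8:-→d9:-→d10:-→d11:-→d12:-→d13:H0→d14:-→d15:-→d16:H4 -> H4
  add 247.150.16.0/20 -> H2 at depth 20
  - 247.150.16.0/20 clear@20
  add 100.31.237.33/32 -> H3 at depth 32
  add 100.0.0.0/9 -> H4 at depth 9
  add 100.31.224.0/20 -> H4 at depth 20
  - 100.31.0.0/16 clear@16
  lookup 100.31.237.33: bits 01100100000111111110110100100001 walk d0:-→d1:-→d2:-→d3:-→d4:-→d5:-→d6:-→d7:-→d8:-→d9:H4→d10:-→d11:-→d12:-→d13:H0→d14:-→d15:-→d16:-→d17:-→d18:-→d19:-→d20:H4→d21:-→d22:-→d23:-→d24:-→d25:-→d26:-→d27:-→d28:-→d29:-→d30:-→d31:-→d32:H3 -> H3
  lookup 100.31.224.0: bits 01100100000111111110 walk d0:-→d1:-→d2:-→d3:-→d4:-→d5:-→d6:-→d7:-→d8:-→d9:H4→d10:-→d11:-→d12:-→d13:H0→d14:-→d15:-→d16:-→d17:-→d18:-→d19:-→d20:H4 -> H4
  lookup 15.152.28.6: bits 0 walk d0:-→d1:- -> no-route
  add 100.31.237.32/29 -> H1 at depth 29
  lookup 100.31.237.32: bits 0110010000011111111011010010000 walk d0:-→d1:-→d2:-→d3:-→d4:-→d5:-→d6:-→d7:-→d8:-→d9:H4→d10:-→d11:-→d12:-→d13:H0→d14:-→d15:-→d16:-→d17:-→d18:-→d19:-→d20:H4→d21:-→d22:-→d23:-→d24:-→d25:-→d26:-→d27:-→d28:-→d29:H1→d30:-→d31:- -> H1
  lookup 100.31.237.33: bits 01100100000111111110110100100001 walk d0:-→d1:-→d2:-→d3:-→d4:-→d5:-→d6:-→d7:-→d8:-→d9:H4→d10:-→d11:-→d12:-→d13:H0→d14:-→d15:-→d16:-→d17:-→d18:-→d19:-→d20:H4→d21:-→d22:-→d23:-→d24:-→d25:-→d26:-→d27:-→d28:-→d29:H1→d30:-→d31:-→d32:H3 -> H3
  add 0.0.0.0/0 -> H0 at depth 0
  lookup 100.24.0.59: bits 0110010000011 walk d0:H0→d1:-→d2:-→d3:-→d4:-→d5:-→d6:-→d7:-→d8:-→d9:H4→d10:-→d11:-→d12:-→d13:H0 -> H0
  add 247.150.20.0/24 -> H4 at depth 24
  lookup 100.0.0.0: bits 01100100000 walk d0:H0→d1:-→d2:-→d3:-→d4:-→d5:-→d6:-→d7:-→d8:-→d9:H4→d10:-→d11:- -> H4
  add 100.31.224.0/20 -> H2 at depth 20
  lookup 100.31.237.34: bits 011001000001111111101101001000 walk d0:H0→d1:-→d2:-→d3:-→d4:-→d5:-→d6:-→d7:-→d8:-→d9:H4→d10:-→d11:-→d12:-→d13:H0→d14:-→d15:-→d16:-→d17:-→d18:-→d19:-→d20:H2→d21:-→d22:-→d23:-→d24:-→d25:-→d26:-→d27:-→d28:-→d29:H1→d30:- -> H1
  lookup 247.150.20.43: bits 111101111001011000010100 walk d0:H0→d1:-→d2:-→d3:-→d4:-→d5:-→d6:-→d7:-→d8:-→d9:-→d10:-→d11:-→d12:-→d13:-→d14:-→d15:-→d16:-→d17:-→d18:-→d19:-→d20:-→d21:-→d22:-→d23:-→d24:H4 -> H4
  add 247.150.0.0/15 -> H0 at depth 15
  add 100.31.237.33/32 -> H3 at depth 32
  - 0.0.0.0/0 clear@0
  - 100.31.237.32/29 clear@29
  add 100.31.237.33/32 -> H0 at depth 32
  lookup 100.31.237.33: bits 01100100000111111110110100100001 walk d0:-→d1:-→d2:-→d3:-→d4:-→d5:-→d6:-→d7:-→d8:-→d9:H4→d10:-→d11:-→d12:-→d13:H0→d14:-→d15:-→d16:-→d17:-→d18:-→d19:-→d20:H2→d21:-→d22:-→d23:-→d24:-→d25:-→d26:-→d27:-→d28:-→d29:-→d30:-→d31:-→d32:H0 -> H0
  add 100.31.237.33/32 -> H4 at depth 32

== LOOKUPS ==
["H4","H4","H3","H4","no-route","H1","H3","H0","H4","H1","H4","H0"]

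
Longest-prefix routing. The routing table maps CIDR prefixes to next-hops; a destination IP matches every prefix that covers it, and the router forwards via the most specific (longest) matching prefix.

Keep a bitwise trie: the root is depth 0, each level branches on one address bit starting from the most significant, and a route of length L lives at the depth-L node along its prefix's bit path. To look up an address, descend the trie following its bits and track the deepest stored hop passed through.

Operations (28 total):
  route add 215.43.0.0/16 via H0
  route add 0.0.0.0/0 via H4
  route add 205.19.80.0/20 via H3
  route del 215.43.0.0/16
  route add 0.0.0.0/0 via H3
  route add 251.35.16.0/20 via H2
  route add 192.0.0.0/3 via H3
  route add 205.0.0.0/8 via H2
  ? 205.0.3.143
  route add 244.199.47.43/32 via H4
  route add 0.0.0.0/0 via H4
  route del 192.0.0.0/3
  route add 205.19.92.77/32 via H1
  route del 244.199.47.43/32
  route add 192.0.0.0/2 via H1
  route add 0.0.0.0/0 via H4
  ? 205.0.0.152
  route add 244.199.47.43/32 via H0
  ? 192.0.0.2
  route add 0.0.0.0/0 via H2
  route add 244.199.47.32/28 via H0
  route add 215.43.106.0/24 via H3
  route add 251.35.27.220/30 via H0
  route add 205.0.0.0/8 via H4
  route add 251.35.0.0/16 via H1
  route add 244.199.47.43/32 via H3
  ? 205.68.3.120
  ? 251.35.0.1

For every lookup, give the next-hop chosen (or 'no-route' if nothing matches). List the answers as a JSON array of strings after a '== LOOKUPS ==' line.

Process each operation:
  add 215.43.0.0/16 -> H0 at depth 16
  add 0.0.0.0/0 -> H4 at depth 0
  add 205.19.80.0/20 -> H3 at depth 20
  - 215.43.0.0/16 clear@16
  add 0.0.0.0/0 -> H3 at depth 0
  add 251.35.16.0/20 -> H2 at depth 20
  add 192.0.0.0/3 -> H3 at depth 3
  add 205.0.0.0/8 -> H2 at depth 8
  ? 205.0.3.143  path d0:H3→d1:-→d2:-→d3:H3→d4:-→d5:-→d6:-→d7:-→d8:H2→d9:-→d10:-→d11:-  best=H2
  add 244.199.47.43/32 -> H4 at depth 32
  add 0.0.0.0/0 -> H4 at depth 0
  - 192.0.0.0/3 clear@3
  add 205.19.92.77/32 -> H1 at depth 32
  - 244.199.47.43/32 clear@32
  add 192.0.0.0/2 -> H1 at depth 2
  add 0.0.0.0/0 -> H4 at depth 0
  ? 205.0.0.152  path d0:H4→d1:-→d2:H1→d3:-→d4:-→d5:-→d6:-→d7:-→d8:H2→d9:-→d10:-→d11:-  best=H2
  add 244.199.47.43/32 -> H0 at depth 32
  ? 192.0.0.2  path d0:H4→d1:-→d2:H1→d3:-→d4:-  best=H1
  add 0.0.0.0/0 -> H2 at depth 0
  add 244.199.47.32/28 -> H0 at depth 28
  add 215.43.106.0/24 -> H3 at depth 24
  add 251.35.27.220/30 -> H0 at depth 30
  add 205.0.0.0/8 -> H4 at depth 8
  add 251.35.0.0/16 -> H1 at depth 16
  add 244.199.47.43/32 -> H3 at depth 32
  ? 205.68.3.120  path d0:H2→d1:-→d2:H1→d3:-→d4:-→d5:-→d6:-→d7:-→d8:H4→d9:-  best=H4
  ? 251.35.0.1  path d0:H2→d1:-→d2:H1→d3:-→d4:-→d5:-→d6:-→d7:-→d8:-→d9:-→d10:-→d11:-→d12:-→d13:-→d14:-→d15:-→d16:H1→d17:-→d18:-→d19:-  best=H1

== LOOKUPS ==
["H2","H2","H1","H4","H1"]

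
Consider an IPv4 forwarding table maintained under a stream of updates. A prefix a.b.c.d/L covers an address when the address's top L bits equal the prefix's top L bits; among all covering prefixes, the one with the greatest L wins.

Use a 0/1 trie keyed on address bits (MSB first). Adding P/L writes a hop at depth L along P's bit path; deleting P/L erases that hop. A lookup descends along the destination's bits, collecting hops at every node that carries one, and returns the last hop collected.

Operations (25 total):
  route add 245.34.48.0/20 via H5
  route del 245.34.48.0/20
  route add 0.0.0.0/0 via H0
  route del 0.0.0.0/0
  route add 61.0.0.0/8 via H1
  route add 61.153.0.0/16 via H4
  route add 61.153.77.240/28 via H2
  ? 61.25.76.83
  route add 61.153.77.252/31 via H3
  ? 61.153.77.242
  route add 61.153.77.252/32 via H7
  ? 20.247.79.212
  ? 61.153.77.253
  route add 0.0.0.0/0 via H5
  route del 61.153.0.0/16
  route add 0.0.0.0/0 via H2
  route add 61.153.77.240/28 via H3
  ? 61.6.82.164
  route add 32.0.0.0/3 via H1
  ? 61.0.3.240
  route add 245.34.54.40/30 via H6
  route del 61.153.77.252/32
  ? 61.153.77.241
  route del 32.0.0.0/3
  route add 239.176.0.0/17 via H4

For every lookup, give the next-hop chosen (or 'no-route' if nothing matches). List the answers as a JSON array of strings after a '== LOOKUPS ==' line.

Process each operation:
  + 245.34.48.0/20 (H5) depth=20
  - 245.34.48.0/20 clear@20
  + 0.0.0.0/0 (H0) depth=0
  - 0.0.0.0/0 clear@0
  + 61.0.0.0/8 (H1) depth=8
  + 61.153.0.0/16 (H4) depth=16
  + 61.153.77.240/28 (H2) depth=28
  lookup 61.25.76.83: bits 00111101 walk d0:-→d1:-→d2:-→d3:-→d4:-→d5:-→d6:-→d7:-→d8:H1 -> H1
  + 61.153.77.252/31 (H3) depth=31
  lookup 61.153.77.242: bits 0011110110011001010011011111 walk d0:-→d1:-→d2:-→d3:-→d4:-→d5:-→d6:-→d7:-→d8:H1→d9:-→d10:-→d11:-→d12:-→d13:-→d14:-→d15:-→d16:H4→d17:-→d18:-→d19:-→d20:-→d21:-→d22:-→d23:-→d24:-→d25:-→d26:-→d27:-→d28:H2 -> H2
  + 61.153.77.252/32 (H7) depth=32
  lookup 20.247.79.212: bits 00 walk d0:-→d1:-→d2:- -> no-route
  lookup 61.153.77.253: bits 0011110110011001010011011111110 walk d0:-→d1:-→d2:-→d3:-→d4:-→d5:-→d6:-→d7:-→d8:H1→d9:-→d10:-→d11:-→d12:-→d13:-→d14:-→d15:-→d16:H4→d17:-→d18:-→d19:-→d20:-→d21:-→d22:-→d23:-→d24:-→d25:-→d26:-→d27:-→d28:H2→d29:-→d30:-→d31:H3 -> H3
  + 0.0.0.0/0 (H5) depth=0
  - 61.153.0.0/16 clear@16
  + 0.0.0.0/0 (H2) depth=0
  + 61.153.77.240/28 (H3) depth=28
  lookup 61.6.82.164: bits 00111101 walk d0:H2→d1:-→d2:-→d3:-→d4:-→d5:-→d6:-→d7:-→d8:H1 -> H1
  + 32.0.0.0/3 (H1) depth=3
  lookup 61.0.3.240: bits 00111101 walk d0:H2→d1:-→d2:-→d3:H1→d4:-→d5:-→d6:-→d7:-→d8:H1 -> H1
  + 245.34.54.40/30 (H6) depth=30
  - 61.153.77.252/32 clear@32
  lookup 61.153.77.241: bits 0011110110011001010011011111 walk d0:H2→d1:-→d2:-→d3:H1→d4:-→d5:-→d6:-→d7:-→d8:H1→d9:-→d10:-→d11:-→d12:-→d13:-→d14:-→d15:-→d16:-→d17:-→d18:-→d19:-→d20:-→d21:-→d22:-→d23:-→d24:-→d25:-→d26:-→d27:-→d28:H3 -> H3
  - 32.0.0.0/3 clear@3
  + 239.176.0.0/17 (H4) depth=17

== LOOKUPS ==
["H1","H2","no-route","H3","H1","H1","H3"]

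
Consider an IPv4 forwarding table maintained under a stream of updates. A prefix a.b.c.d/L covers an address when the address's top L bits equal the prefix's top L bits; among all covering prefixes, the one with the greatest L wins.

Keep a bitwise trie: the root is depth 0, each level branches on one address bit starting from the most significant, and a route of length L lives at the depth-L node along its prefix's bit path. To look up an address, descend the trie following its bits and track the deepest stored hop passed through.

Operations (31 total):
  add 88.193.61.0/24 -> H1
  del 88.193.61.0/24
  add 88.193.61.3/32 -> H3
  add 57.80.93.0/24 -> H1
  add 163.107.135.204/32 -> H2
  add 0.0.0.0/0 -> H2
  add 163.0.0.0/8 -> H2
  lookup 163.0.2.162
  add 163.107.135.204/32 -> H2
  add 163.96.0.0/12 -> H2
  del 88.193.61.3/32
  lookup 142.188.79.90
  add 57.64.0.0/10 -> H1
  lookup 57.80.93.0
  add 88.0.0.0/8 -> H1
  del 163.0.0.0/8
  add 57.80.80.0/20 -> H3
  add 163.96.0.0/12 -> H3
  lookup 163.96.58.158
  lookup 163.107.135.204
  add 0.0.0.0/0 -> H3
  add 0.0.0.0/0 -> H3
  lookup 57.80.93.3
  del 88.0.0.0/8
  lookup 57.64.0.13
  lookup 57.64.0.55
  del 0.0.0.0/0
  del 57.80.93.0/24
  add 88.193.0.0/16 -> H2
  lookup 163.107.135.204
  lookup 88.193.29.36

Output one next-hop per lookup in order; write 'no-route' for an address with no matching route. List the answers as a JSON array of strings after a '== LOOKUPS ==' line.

Apply in order:
  add 88.193.61.0/24 -> H1 at depth 24
  del 88.193.61.0/24 (clear depth 24)
  add 88.193.61.3/32 -> H3 at depth 32
  add 57.80.93.0/24 -> H1 at depth 24
  add 163.107.135.204/32 -> H2 at depth 32
  add 0.0.0.0/0 -> H2 at depth 0
  add 163.0.0.0/8 -> H2 at depth 8
  ? 163.0.2.162  path d0:H2→d1:-→d2:-→d3:-→d4:-→d5:-→d6:-→d7:-→d8:H2→d9:-  best=H2
  add 163.107.135.204/32 -> H2 at depth 32
  add 163.96.0.0/12 -> H2 at depth 12
  del 88.193.61.3/32 (clear depth 32)
  ? 142.188.79.90  path d0:H2→d1:-→d2:-  best=H2
  add 57.64.0.0/10 -> H1 at depth 10
  ? 57.80.93.0  path d0:H2→d1:-→d2:-→d3:-→d4:-→d5:-→d6:-→d7:-→d8:-→d9:-→d10:H1→d11:-→d12:-→d13:-→d14:-→d15:-→d16:-→d17:-→d18:-→d19:-→d20:-→d21:-→d22:-→d23:-→d24:H1  best=H1
  add 88.0.0.0/8 -> H1 at depth 8
  del 163.0.0.0/8 (clear depth 8)
  add 57.80.80.0/20 -> H3 at depth 20
  add 163.96.0.0/12 -> H3 at depth 12
  ? 163.96.58.158  path d0:H2→d1:-→d2:-→d3:-→d4:-→d5:-→d6:-→d7:-→d8:-→d9:-→d10:-→d11:-→d12:H3  best=H3
  ? 163.107.135.204  path d0:H2→d1:-→d2:-→d3:-→d4:-→d5:-→d6:-→d7:-→d8:-→d9:-→d10:-→d11:-→d12:H3→d13:-→d14:-→d15:-→d16:-→d17:-→d18:-→d19:-→d20:-→d21:-→d22:-→d23:-→d24:-→d25:-→d26:-→d27:-→d28:-→d29:-→d30:-→d31:-→d32:H2  best=H2
  add 0.0.0.0/0 -> H3 at depth 0
  add 0.0.0.0/0 -> H3 at depth 0
  ? 57.80.93.3  path d0:H3→d1:-→d2:-→d3:-→d4:-→d5:-→d6:-→d7:-→d8:-→d9:-→d10:H1→d11:-→d12:-→d13:-→d14:-→d15:-→d16:-→d17:-→d18:-→d19:-→d20:H3→d21:-→d22:-→d23:-→d24:H1  best=H1
  del 88.0.0.0/8 (clear depth 8)
  ? 57.64.0.13  path d0:H3→d1:-→d2:-→d3:-→d4:-→d5:-→d6:-→d7:-→d8:-→d9:-→d10:H1→d11:-  best=H1
  ? 57.64.0.55  path d0:H3→d1:-→d2:-→d3:-→d4:-→d5:-→d6:-→d7:-→d8:-→d9:-→d10:H1→d11:-  best=H1
  del 0.0.0.0/0 (clear depth 0)
  del 57.80.93.0/24 (clear depth 24)
  add 88.193.0.0/16 -> H2 at depth 16
  ? 163.107.135.204  path d0:-→d1:-→d2:-→d3:-→d4:-→d5:-→d6:-→d7:-→d8:-→d9:-→d10:-→d11:-→d12:H3→d13:-→d14:-→d15:-→d16:-→d17:-→d18:-→d19:-→d20:-→d21:-→d22:-→d23:-→d24:-→d25:-→d26:-→d27:-→d28:-→d29:-→d30:-→d31:-→d32:H2  best=H2
  ? 88.193.29.36  path d0:-→d1:-→d2:-→d3:-→d4:-→d5:-→d6:-→d7:-→d8:-→d9:-→d10:-→d11:-→d12:-→d13:-→d14:-→d15:-→d16:H2→d17:-→d18:-  best=H2

== LOOKUPS ==
["H2","H2","H1","H3","H2","H1","H1","H1","H2","H2"]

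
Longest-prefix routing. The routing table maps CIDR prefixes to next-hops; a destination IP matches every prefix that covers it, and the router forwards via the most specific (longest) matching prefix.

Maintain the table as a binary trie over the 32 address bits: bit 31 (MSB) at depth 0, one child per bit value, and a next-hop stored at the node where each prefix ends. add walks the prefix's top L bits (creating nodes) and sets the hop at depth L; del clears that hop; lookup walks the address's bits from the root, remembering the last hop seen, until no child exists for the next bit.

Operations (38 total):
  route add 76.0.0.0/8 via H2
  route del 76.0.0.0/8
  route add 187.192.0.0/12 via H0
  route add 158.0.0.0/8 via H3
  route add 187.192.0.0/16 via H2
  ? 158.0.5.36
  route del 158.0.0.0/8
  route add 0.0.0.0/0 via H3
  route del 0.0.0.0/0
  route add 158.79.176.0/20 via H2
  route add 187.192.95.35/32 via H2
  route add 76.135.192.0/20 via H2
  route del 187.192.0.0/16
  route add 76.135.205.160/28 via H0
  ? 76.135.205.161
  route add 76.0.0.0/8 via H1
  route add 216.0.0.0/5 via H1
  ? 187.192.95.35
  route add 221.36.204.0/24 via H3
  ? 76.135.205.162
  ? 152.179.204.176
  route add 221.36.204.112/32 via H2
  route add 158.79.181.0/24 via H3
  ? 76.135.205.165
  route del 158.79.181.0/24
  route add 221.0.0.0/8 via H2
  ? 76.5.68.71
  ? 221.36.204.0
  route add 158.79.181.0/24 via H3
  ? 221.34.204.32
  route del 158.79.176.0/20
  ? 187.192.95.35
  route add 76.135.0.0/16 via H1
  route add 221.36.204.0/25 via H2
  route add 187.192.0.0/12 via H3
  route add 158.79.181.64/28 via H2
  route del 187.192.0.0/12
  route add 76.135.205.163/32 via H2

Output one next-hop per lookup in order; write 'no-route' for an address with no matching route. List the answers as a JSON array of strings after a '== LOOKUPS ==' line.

Trace:
  + 76.0.0.0/8 (H2) depth=8
  del 76.0.0.0/8 (clear depth 8)
  + 187.192.0.0/12 (H0) depth=12
  + 158.0.0.0/8 (H3) depth=8
  + 187.192.0.0/16 (H2) depth=16
  ? 158.0.5.36  path d0:-→d1:-→d2:-→d3:-→d4:-→d5:-→d6:-→d7:-→d8:H3  best=H3
  del 158.0.0.0/8 (clear depth 8)
  + 0.0.0.0/0 (H3) depth=0
  del 0.0.0.0/0 (clear depth 0)
  + 158.79.176.0/20 (H2) depth=20
  + 187.192.95.35/32 (H2) depth=32
  + 76.135.192.0/20 (H2) depth=20
  del 187.192.0.0/16 (clear depth 16)
  + 76.135.205.160/28 (H0) depth=28
  ? 76.135.205.161  path d0:-→d1:-→d2:-→d3:-→d4:-→d5:-→d6:-→d7:-→d8:-→d9:-→d10:-→d11:-→d12:-→d13:-→d14:-→d15:-→d16:-→d17:-→d18:-→d19:-→d20:H2→d21:-→d22:-→d23:-→d24:-→d25:-→d26:-→d27:-→d28:H0  best=H0
  + 76.0.0.0/8 (H1) depth=8
  + 216.0.0.0/5 (H1) depth=5
  ? 187.192.95.35  path d0:-→d1:-→d2:-→d3:-→d4:-→d5:-→d6:-→d7:-→d8:-→d9:-→d10:-→d11:-→d12:H0→d13:-→d14:-→d15:-→d16:-→d17:-→d18:-→d19:-→d20:-→d21:-→d22:-→d23:-→d24:-→d25:-→d26:-→d27:-→d28:-→d29:-→d30:-→d31:-→d32:H2  best=H2
  + 221.36.204.0/24 (H3) depth=24
  ? 76.135.205.162  path d0:-→d1:-→d2:-→d3:-→d4:-→d5:-→d6:-→d7:-→d8:H1→d9:-→d10:-→d11:-→d12:-→d13:-→d14:-→d15:-→d16:-→d17:-→d18:-→d19:-→d20:H2→d21:-→d22:-→d23:-→d24:-→d25:-→d26:-→d27:-→d28:H0  best=H0
  ? 152.179.204.176  path d0:-→d1:-→d2:-→d3:-→d4:-→d5:-  best=no-route
  + 221.36.204.112/32 (H2) depth=32
  + 158.79.181.0/24 (H3) depth=24
  ? 76.135.205.165  path d0:-→d1:-→d2:-→d3:-→d4:-→d5:-→d6:-→d7:-→d8:H1→d9:-→d10:-→d11:-→d12:-→d13:-→d14:-→d15:-→d16:-→d17:-→d18:-→d19:-→d20:H2→d21:-→d22:-→d23:-→d24:-→d25:-→d26:-→d27:-→d28:H0  best=H0
  del 158.79.181.0/24 (clear depth 24)
  + 221.0.0.0/8 (H2) depth=8
  ? 76.5.68.71  path d0:-→d1:-→d2:-→d3:-→d4:-→d5:-→d6:-→d7:-→d8:H1  best=H1
  ? 221.36.204.0  path d0:-→d1:-→d2:-→d3:-→d4:-→d5:H1→d6:-→d7:-→d8:H2→d9:-→d10:-→d11:-→d12:-→d13:-→d14:-→d15:-→d16:-→d17:-→d18:-→d19:-→d20:-→d21:-→d22:-→d23:-→d24:H3→d25:-  best=H3
  + 158.79.181.0/24 (H3) depth=24
  ? 221.34.204.32  path d0:-→d1:-→d2:-→d3:-→d4:-→d5:H1→d6:-→d7:-→d8:H2→d9:-→d10:-→d11:-→d12:-→d13:-  best=H2
  del 158.79.176.0/20 (clear depth 20)
  ? 187.192.95.35  path d0:-→d1:-→d2:-→d3:-→d4:-→d5:-→d6:-→d7:-→d8:-→d9:-→d10:-→d11:-→d12:H0→d13:-→d14:-→d15:-→d16:-→d17:-→d18:-→d19:-→d20:-→d21:-→d22:-→d23:-→d24:-→d25:-→d26:-→d27:-→d28:-→d29:-→d30:-→d31:-→d32:H2  best=H2
  + 76.135.0.0/16 (H1) depth=16
  + 221.36.204.0/25 (H2) depth=25
  + 187.192.0.0/12 (H3) depth=12
  + 158.79.181.64/28 (H2) depth=28
  del 187.192.0.0/12 (clear depth 12)
  + 76.135.205.163/32 (H2) depth=32

== LOOKUPS ==
["H3","H0","H2","H0","no-route","H0","H1","H3","H2","H2"]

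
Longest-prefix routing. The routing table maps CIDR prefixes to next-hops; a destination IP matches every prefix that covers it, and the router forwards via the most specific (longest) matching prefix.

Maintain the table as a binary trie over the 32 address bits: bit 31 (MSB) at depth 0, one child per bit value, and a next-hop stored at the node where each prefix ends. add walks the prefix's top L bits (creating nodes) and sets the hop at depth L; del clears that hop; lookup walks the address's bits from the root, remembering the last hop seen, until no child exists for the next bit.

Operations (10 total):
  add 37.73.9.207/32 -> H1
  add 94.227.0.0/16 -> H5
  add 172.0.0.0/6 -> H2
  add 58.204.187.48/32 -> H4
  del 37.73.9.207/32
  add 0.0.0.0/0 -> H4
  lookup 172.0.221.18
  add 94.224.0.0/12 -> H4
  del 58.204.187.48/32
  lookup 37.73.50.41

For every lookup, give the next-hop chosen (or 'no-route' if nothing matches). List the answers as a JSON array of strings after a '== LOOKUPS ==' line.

Process each operation:
  + 37.73.9.207/32 (H1) depth=32
  + 94.227.0.0/16 (H5) depth=16
  + 172.0.0.0/6 (H2) depth=6
  + 58.204.187.48/32 (H4) depth=32
  del 37.73.9.207/32 (clear depth 32)
  + 0.0.0.0/0 (H4) depth=0
  lookup 172.0.221.18: bits 101011 walk d0:H4→d1:-→d2:-→d3:-→d4:-→d5:-→d6:H2 -> H2
  + 94.224.0.0/12 (H4) depth=12
  del 58.204.187.48/32 (clear depth 32)
  lookup 37.73.50.41: bits 001001010100100100 walk d0:H4→d1:-→d2:-→d3:-→d4:-→d5:-→d6:-→d7:-→d8:-→d9:-→d10:-→d11:-→d12:-→d13:-→d14:-→d15:-→d16:-→d17:-→d18:- -> H4

== LOOKUPS ==
["H2","H4"]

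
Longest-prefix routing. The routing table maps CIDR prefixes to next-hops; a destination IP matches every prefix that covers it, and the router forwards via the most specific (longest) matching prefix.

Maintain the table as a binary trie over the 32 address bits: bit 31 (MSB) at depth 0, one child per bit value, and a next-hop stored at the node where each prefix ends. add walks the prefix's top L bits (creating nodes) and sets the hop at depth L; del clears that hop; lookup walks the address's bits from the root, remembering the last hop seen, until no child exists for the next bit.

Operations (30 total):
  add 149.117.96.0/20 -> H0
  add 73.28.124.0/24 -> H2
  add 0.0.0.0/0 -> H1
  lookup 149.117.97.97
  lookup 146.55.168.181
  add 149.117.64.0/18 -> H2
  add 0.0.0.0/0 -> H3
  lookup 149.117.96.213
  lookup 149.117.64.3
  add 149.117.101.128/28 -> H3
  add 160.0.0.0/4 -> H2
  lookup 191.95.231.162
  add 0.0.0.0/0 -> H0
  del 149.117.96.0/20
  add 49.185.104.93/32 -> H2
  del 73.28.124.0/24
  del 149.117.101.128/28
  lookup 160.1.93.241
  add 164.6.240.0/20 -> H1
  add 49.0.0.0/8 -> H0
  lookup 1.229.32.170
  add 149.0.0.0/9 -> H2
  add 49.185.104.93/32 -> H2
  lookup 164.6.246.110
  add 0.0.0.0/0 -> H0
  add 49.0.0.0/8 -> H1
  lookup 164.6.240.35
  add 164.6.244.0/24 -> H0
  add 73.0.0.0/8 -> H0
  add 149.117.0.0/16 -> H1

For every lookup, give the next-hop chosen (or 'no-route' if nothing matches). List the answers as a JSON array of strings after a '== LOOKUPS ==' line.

Apply in order:
  + 149.117.96.0/20 (H0) depth=20
  + 73.28.124.0/24 (H2) depth=24
  + 0.0.0.0/0 (H1) depth=0
  lookup 149.117.97.97: bits 10010101011101010110 walk d0:H1→d1:-→d2:-→d3:-→d4:-→d5:-→d6:-→d7:-→d8:-→d9:-→d10:-→d11:-→d12:-→d13:-→d14:-→d15:-→d16:-→d17:-→d18:-→d19:-→d20:H0 -> H0
  lookup 146.55.168.181: bits 10010 walk d0:H1→d1:-→d2:-→d3:-→d4:-→d5:- -> H1
  + 149.117.64.0/18 (H2) depth=18
  + 0.0.0.0/0 (H3) depth=0
  lookup 149.117.96.213: bits 10010101011101010110 walk d0:H3→d1:-→d2:-→d3:-→d4:-→d5:-→d6:-→d7:-→d8:-→d9:-→d10:-→d11:-→d12:-→d13:-→d14:-→d15:-→d16:-→d17:-→d18:H2→d19:-→d20:H0 -> H0
  lookup 149.117.64.3: bits 100101010111010101 walk d0:H3→d1:-→d2:-→d3:-→d4:-→d5:-→d6:-→d7:-→d8:-→d9:-→d10:-→d11:-→d12:-→d13:-→d14:-→d15:-→d16:-→d17:-→d18:H2 -> H2
  + 149.117.101.128/28 (H3) depth=28
  + 160.0.0.0/4 (H2) depth=4
  lookup 191.95.231.162: bits 101 walk d0:H3→d1:-→d2:-→d3:- -> H3
  + 0.0.0.0/0 (H0) depth=0
  del 149.117.96.0/20 (clear depth 20)
  + 49.185.104.93/32 (H2) depth=32
  del 73.28.124.0/24 (clear depth 24)
  del 149.117.101.128/28 (clear depth 28)
  lookup 160.1.93.241: bits 1010 walk d0:H0→d1:-→d2:-→d3:-→d4:H2 -> H2
  + 164.6.240.0/20 (H1) depth=20
  + 49.0.0.0/8 (H0) depth=8
  lookup 1.229.32.170: bits 00 walk d0:H0→d1:-→d2:- -> H0
  + 149.0.0.0/9 (H2) depth=9
  + 49.185.104.93/32 (H2) depth=32
  lookup 164.6.246.110: bits 10100100000001101111 walk d0:H0→d1:-→d2:-→d3:-→d4:H2→d5:-→d6:-→d7:-→d8:-→d9:-→d10:-→d11:-→d12:-→d13:-→d14:-→d15:-→d16:-→d17:-→d18:-→d19:-→d20:H1 -> H1
  + 0.0.0.0/0 (H0) depth=0
  + 49.0.0.0/8 (H1) depth=8
  lookup 164.6.240.35: bits 10100100000001101111 walk d0:H0→d1:-→d2:-→d3:-→d4:H2→d5:-→d6:-→d7:-→d8:-→d9:-→d10:-→d11:-→d12:-→d13:-→d14:-→d15:-→d16:-→d17:-→d18:-→d19:-→d20:H1 -> H1
  + 164.6.244.0/24 (H0) depth=24
  + 73.0.0.0/8 (H0) depth=8
  + 149.117.0.0/16 (H1) depth=16

== LOOKUPS ==
["H0","H1","H0","H2","H3","H2","H0","H1","H1"]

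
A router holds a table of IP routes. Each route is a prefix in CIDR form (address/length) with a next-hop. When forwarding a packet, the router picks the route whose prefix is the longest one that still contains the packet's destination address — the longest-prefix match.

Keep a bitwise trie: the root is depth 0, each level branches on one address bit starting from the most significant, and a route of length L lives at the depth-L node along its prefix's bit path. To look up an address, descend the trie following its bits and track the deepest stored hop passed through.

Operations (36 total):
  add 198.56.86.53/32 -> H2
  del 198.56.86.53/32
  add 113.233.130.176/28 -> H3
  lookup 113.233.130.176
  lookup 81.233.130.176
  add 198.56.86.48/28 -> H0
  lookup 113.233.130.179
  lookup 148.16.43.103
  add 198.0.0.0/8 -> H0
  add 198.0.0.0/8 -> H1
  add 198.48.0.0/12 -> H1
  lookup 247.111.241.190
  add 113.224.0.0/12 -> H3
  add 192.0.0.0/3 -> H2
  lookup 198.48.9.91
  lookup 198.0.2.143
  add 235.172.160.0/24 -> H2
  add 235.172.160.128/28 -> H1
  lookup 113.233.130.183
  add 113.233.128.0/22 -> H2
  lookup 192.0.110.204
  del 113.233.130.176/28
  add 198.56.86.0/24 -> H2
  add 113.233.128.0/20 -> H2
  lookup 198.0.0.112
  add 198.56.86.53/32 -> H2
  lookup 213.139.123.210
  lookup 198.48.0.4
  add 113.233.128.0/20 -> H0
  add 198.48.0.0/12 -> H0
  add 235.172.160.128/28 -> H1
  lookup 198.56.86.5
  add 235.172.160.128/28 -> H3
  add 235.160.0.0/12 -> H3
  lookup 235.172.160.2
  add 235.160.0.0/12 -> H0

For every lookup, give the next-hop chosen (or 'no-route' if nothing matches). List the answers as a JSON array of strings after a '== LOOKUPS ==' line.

Apply in order:
  add 198.56.86.53/32 -> H2 at depth 32
  del 198.56.86.53/32 (clear depth 32)
  add 113.233.130.176/28 -> H3 at depth 28
  Q 113.233.130.176: descend 0111000111101001100000101011 ; hops seen [H3] ; pick H3
  Q 81.233.130.176: descend 01 ; hops seen [∅] ; pick no-route
  add 198.56.86.48/28 -> H0 at depth 28
  Q 113.233.130.179: descend 0111000111101001100000101011 ; hops seen [H3] ; pick H3
  Q 148.16.43.103: descend 1 ; hops seen [∅] ; pick no-route
  add 198.0.0.0/8 -> H0 at depth 8
  add 198.0.0.0/8 -> H1 at depth 8
  add 198.48.0.0/12 -> H1 at depth 12
  Q 247.111.241.190: descend 11 ; hops seen [∅] ; pick no-route
  add 113.224.0.0/12 -> H3 at depth 12
  add 192.0.0.0/3 -> H2 at depth 3
  Q 198.48.9.91: descend 110001100011 ; hops seen [H2,H1,H1] ; pick H1
  Q 198.0.2.143: descend 1100011000 ; hops seen [H2,H1] ; pick H1
  add 235.172.160.0/24 -> H2 at depth 24
  add 235.172.160.128/28 -> H1 at depth 28
  Q 113.233.130.183: descend 0111000111101001100000101011 ; hops seen [H3,H3] ; pick H3
  add 113.233.128.0/22 -> H2 at depth 22
  Q 192.0.110.204: descend 11000 ; hops seen [H2] ; pick H2
  del 113.233.130.176/28 (clear depth 28)
  add 198.56.86.0/24 -> H2 at depth 24
  add 113.233.128.0/20 -> H2 at depth 20
  Q 198.0.0.112: descend 1100011000 ; hops seen [H2,H1] ; pick H1
  add 198.56.86.53/32 -> H2 at depth 32
  Q 213.139.123.210: descend 110 ; hops seen [H2] ; pick H2
  Q 198.48.0.4: descend 110001100011 ; hops seen [H2,H1,H1] ; pick H1
  add 113.233.128.0/20 -> H0 at depth 20
  add 198.48.0.0/12 -> H0 at depth 12
  add 235.172.160.128/28 -> H1 at depth 28
  Q 198.56.86.5: descend 11000110001110000101011000 ; hops seen [H2,H1,H0,H2] ; pick H2
  add 235.172.160.128/28 -> H3 at depth 28
  add 235.160.0.0/12 -> H3 at depth 12
  Q 235.172.160.2: descend 111010111010110010100000 ; hops seen [H3,H2] ; pick H2
  add 235.160.0.0/12 -> H0 at depth 12

== LOOKUPS ==
["H3","no-route","H3","no-route","no-route","H1","H1","H3","H2","H1","H2","H1","H2","H2"]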